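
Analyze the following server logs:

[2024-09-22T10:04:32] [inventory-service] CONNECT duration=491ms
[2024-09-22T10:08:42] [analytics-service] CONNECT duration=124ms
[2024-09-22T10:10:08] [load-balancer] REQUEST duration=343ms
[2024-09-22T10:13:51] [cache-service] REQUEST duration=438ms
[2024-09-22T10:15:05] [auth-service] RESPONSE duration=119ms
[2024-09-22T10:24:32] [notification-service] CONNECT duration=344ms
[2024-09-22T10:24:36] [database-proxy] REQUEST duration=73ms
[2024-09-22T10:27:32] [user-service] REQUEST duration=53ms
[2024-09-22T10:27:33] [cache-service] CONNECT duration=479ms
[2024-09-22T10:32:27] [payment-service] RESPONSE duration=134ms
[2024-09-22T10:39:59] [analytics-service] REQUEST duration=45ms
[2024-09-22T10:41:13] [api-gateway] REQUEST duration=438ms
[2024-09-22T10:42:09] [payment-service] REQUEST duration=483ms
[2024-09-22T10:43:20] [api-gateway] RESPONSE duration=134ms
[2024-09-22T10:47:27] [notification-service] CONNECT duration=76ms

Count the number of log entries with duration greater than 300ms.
7

To count timeouts:

1. Threshold: 300ms
2. Extract duration from each log entry
3. Count entries where duration > 300
4. Timeout count: 7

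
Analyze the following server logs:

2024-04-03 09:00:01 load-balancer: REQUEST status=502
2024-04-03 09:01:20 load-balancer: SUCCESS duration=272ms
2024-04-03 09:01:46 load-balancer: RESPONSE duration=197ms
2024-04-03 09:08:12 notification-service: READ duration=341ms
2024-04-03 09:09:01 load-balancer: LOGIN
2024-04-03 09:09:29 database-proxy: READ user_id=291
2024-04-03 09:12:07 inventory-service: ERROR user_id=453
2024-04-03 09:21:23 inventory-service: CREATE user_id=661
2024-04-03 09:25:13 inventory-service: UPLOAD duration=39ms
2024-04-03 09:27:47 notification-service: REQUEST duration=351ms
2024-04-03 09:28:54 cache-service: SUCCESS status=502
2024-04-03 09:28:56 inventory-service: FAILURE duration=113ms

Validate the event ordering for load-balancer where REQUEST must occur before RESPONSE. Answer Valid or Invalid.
Valid

To validate ordering:

1. Required order: REQUEST → RESPONSE
2. Rule: REQUEST must occur before RESPONSE
3. Check actual order of events for load-balancer
4. Result: Valid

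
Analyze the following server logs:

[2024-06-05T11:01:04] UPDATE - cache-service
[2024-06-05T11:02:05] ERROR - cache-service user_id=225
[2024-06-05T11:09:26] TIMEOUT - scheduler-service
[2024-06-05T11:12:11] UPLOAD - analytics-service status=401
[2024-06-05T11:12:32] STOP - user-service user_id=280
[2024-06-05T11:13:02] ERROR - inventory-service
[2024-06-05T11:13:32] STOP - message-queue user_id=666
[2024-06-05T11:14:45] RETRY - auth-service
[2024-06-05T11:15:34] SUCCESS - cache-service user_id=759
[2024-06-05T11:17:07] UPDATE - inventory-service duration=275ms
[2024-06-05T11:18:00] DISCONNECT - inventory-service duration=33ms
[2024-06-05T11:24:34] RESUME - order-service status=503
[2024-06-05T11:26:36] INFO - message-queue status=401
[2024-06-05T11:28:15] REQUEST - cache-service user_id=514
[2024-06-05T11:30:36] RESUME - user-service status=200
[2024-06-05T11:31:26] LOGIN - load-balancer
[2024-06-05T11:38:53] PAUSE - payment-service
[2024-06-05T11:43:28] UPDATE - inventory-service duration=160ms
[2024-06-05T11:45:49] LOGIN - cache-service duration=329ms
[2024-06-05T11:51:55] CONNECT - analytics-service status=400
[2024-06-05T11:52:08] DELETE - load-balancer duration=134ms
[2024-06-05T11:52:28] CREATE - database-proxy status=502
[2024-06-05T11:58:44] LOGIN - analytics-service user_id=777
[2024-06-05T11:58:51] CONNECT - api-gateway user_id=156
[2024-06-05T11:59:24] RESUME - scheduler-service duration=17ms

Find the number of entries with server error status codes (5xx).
2

To find matching entries:

1. Pattern to match: server error status codes (5xx)
2. Scan each log entry for the pattern
3. Count matches: 2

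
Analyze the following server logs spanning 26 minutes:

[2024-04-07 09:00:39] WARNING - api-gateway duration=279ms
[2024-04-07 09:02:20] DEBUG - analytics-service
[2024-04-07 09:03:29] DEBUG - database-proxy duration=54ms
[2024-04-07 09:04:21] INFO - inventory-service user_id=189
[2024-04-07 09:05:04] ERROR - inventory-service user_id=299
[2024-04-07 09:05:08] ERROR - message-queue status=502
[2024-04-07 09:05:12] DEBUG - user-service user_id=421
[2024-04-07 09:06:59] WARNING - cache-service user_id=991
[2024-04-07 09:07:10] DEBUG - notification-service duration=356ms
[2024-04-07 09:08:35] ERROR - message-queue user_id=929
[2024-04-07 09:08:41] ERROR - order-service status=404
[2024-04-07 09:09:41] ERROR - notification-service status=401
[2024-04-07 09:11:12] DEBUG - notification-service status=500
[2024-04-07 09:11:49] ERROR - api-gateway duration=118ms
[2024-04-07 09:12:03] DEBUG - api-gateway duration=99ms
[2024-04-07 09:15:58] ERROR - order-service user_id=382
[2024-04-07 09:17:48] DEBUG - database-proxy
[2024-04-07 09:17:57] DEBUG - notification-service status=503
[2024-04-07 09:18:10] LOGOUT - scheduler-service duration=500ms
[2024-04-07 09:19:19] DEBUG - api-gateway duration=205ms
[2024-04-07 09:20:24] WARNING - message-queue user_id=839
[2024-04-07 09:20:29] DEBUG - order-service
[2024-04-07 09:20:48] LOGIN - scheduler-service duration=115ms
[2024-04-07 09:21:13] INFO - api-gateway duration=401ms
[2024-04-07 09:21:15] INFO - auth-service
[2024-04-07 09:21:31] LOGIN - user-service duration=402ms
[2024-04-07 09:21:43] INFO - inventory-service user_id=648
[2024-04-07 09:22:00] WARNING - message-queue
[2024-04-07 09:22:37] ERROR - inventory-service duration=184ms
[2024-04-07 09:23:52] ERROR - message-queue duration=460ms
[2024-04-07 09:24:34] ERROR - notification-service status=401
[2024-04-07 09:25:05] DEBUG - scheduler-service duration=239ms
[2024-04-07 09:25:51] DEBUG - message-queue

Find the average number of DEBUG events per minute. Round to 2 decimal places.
0.46

To calculate the rate:

1. Count total DEBUG events: 12
2. Total time period: 26 minutes
3. Rate = 12 / 26 = 0.46 events per minute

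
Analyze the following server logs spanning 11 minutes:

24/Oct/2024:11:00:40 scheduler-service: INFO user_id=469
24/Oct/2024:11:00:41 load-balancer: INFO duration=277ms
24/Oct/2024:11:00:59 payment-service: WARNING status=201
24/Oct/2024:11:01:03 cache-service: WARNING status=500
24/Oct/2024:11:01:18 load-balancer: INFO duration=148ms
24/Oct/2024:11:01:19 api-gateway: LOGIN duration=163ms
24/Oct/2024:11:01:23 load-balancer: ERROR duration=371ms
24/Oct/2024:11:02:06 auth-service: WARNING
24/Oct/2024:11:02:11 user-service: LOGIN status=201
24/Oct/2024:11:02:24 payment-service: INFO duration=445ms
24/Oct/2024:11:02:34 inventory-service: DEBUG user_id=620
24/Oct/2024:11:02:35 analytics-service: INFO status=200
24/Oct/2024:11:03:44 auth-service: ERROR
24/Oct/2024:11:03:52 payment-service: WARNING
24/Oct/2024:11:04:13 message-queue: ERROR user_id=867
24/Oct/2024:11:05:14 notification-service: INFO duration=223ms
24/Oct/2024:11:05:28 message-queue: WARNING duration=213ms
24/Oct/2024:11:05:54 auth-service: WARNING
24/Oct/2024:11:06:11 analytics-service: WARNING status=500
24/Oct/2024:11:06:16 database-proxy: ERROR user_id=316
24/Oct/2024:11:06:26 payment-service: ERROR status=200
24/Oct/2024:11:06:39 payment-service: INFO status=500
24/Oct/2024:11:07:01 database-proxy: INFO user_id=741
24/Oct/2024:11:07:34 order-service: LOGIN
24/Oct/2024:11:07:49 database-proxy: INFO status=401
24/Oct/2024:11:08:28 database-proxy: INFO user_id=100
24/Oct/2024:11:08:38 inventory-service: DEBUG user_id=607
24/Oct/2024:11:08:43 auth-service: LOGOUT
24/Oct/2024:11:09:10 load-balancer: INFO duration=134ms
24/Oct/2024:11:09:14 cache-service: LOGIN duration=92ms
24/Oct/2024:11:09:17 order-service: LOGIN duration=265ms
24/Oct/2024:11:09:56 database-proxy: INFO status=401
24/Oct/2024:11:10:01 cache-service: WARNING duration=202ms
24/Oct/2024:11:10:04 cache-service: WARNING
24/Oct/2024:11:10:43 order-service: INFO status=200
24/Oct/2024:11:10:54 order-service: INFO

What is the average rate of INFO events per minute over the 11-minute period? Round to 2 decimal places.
1.27

To calculate the rate:

1. Count total INFO events: 14
2. Total time period: 11 minutes
3. Rate = 14 / 11 = 1.27 events per minute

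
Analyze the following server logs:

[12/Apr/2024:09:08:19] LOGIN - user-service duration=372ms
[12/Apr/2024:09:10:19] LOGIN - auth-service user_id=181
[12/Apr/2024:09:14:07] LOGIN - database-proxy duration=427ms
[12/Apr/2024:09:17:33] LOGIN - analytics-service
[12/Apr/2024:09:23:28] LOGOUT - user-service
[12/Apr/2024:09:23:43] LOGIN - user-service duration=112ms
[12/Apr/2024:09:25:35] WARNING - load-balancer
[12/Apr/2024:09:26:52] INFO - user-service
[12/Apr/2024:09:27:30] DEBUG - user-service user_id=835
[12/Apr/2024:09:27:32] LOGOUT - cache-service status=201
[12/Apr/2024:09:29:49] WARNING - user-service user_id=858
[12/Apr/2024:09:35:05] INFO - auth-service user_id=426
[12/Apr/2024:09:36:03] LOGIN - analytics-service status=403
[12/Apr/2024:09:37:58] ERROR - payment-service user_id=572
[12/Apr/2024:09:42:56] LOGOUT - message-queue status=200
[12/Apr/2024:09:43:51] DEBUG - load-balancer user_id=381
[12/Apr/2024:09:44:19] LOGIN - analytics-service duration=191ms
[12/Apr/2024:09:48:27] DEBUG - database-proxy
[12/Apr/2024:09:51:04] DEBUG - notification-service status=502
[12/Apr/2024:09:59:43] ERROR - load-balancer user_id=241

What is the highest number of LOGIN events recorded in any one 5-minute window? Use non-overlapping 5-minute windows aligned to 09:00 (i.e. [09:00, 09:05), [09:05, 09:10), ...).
2

To find the burst window:

1. Divide the log period into non-overlapping 5-minute windows starting at 09:00
2. Count LOGIN events in each window
3. Find the window with maximum count
4. Maximum events in a window: 2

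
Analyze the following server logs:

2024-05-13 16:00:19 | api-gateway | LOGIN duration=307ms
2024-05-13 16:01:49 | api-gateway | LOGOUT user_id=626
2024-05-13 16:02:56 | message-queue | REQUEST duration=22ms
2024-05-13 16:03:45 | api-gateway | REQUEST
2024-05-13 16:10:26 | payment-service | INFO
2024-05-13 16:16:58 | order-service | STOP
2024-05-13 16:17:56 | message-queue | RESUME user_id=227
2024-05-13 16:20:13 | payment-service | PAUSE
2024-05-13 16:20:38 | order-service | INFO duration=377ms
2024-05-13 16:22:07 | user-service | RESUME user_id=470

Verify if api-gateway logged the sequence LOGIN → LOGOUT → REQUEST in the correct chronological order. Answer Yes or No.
Yes

To verify sequence order:

1. Find all events in sequence LOGIN → LOGOUT → REQUEST for api-gateway
2. Extract their timestamps
3. Check if timestamps are in ascending order
4. Result: Yes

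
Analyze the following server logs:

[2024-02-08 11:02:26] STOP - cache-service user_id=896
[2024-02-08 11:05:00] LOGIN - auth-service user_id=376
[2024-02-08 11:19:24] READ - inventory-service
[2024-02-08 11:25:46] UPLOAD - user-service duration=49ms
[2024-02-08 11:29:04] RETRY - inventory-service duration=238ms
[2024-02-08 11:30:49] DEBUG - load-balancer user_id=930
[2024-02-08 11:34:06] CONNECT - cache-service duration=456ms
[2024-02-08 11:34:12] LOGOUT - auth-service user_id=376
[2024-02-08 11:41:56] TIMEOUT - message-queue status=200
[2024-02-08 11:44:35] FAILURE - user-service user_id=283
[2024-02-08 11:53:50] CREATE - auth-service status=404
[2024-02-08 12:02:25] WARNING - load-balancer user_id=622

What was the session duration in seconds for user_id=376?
1752

To calculate session duration:

1. Find LOGIN event for user_id=376: 2024-02-08 11:05:00
2. Find LOGOUT event for user_id=376: 2024-02-08 11:34:12
3. Session duration: 2024-02-08 11:34:12 - 2024-02-08 11:05:00 = 1752 seconds (29 minutes)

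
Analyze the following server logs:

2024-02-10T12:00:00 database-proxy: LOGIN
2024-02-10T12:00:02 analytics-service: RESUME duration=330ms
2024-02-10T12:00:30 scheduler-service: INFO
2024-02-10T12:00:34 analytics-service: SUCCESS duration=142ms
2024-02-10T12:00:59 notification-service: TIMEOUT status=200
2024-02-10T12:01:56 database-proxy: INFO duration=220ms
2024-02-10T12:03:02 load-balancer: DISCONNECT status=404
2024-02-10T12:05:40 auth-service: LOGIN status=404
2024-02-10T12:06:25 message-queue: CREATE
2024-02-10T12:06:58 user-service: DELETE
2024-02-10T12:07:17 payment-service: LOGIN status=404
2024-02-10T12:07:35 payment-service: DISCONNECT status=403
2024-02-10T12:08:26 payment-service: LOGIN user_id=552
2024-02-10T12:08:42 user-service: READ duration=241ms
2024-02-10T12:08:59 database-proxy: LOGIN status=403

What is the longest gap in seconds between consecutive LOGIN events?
340

To find the longest gap:

1. Extract all LOGIN events in chronological order
2. Calculate time differences between consecutive events
3. Find the maximum difference
4. Longest gap: 340 seconds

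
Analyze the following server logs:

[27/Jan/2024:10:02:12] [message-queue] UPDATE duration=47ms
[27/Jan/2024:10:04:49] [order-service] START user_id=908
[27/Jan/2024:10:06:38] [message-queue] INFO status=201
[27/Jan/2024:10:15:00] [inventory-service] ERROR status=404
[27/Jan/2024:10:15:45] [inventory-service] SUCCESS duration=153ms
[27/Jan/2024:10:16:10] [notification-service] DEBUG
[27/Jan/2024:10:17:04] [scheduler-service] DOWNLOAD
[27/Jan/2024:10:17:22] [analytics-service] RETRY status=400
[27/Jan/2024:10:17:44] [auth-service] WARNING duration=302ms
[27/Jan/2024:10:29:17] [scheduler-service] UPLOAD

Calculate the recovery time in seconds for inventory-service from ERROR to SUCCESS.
45

To calculate recovery time:

1. Find ERROR event for inventory-service: 27/Jan/2024:10:15:00
2. Find next SUCCESS event for inventory-service: 27/Jan/2024:10:15:45
3. Recovery time: 27/Jan/2024:10:15:45 - 27/Jan/2024:10:15:00 = 45 seconds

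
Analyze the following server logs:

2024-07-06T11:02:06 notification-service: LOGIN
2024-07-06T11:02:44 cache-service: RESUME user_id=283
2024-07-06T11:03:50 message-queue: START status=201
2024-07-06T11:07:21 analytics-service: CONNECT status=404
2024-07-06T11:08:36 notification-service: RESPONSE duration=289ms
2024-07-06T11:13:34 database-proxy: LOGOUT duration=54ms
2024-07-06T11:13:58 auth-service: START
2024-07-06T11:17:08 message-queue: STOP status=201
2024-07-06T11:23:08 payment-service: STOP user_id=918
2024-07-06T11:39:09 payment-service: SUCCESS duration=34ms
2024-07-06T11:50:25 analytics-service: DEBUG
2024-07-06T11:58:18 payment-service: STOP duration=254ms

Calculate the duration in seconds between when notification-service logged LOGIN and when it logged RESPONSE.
390

To find the time between events:

1. Locate the first LOGIN event for notification-service: 2024-07-06T11:02:06
2. Locate the first RESPONSE event for notification-service: 2024-07-06T11:08:36
3. Calculate the difference: 2024-07-06T11:08:36 - 2024-07-06T11:02:06 = 390 seconds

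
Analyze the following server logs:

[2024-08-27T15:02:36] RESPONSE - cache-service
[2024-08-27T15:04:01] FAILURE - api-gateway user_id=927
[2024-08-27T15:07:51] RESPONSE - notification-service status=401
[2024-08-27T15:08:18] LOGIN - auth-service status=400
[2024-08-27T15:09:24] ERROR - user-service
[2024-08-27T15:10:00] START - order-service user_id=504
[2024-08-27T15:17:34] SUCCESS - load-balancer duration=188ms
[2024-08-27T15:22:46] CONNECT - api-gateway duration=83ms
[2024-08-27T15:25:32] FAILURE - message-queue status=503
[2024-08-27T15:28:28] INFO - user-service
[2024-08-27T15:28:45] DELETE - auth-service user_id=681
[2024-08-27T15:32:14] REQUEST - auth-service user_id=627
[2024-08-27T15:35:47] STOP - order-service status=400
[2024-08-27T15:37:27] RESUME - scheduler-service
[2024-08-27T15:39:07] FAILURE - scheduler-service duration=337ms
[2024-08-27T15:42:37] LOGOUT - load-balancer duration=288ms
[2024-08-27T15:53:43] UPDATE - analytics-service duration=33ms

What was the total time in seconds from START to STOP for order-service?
1547

To calculate state duration:

1. Find START event for order-service: 2024-08-27T15:10:00
2. Find STOP event for order-service: 2024-08-27T15:35:47
3. Calculate duration: 2024-08-27T15:35:47 - 2024-08-27T15:10:00 = 1547 seconds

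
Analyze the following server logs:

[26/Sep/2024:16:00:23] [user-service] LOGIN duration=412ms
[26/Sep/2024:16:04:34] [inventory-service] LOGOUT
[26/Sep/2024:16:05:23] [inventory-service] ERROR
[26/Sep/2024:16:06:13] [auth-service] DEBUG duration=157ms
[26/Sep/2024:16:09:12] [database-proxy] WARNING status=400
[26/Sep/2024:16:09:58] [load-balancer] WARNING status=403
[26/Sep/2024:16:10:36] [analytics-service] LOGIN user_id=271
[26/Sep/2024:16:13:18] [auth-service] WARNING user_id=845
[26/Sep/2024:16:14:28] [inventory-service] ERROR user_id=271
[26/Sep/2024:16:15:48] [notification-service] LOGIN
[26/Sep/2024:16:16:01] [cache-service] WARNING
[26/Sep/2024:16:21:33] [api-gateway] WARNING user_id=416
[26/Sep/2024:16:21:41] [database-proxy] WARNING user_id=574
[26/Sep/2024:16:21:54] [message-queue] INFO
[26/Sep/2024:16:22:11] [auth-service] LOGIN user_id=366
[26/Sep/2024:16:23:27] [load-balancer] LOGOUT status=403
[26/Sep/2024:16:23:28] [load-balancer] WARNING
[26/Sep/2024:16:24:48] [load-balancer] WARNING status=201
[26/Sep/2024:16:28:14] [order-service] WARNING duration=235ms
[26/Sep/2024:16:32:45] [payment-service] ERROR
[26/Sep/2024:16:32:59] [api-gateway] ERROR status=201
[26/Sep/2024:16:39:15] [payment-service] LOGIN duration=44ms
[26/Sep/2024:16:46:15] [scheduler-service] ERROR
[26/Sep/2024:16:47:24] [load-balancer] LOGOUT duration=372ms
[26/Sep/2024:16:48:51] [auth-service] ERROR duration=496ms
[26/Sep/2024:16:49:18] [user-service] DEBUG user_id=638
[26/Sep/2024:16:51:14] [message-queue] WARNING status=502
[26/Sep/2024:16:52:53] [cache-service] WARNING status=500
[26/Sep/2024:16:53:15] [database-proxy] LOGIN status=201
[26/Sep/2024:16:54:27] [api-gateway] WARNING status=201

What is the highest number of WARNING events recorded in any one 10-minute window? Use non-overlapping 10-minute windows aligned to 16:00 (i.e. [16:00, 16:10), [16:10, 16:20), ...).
5

To find the burst window:

1. Divide the log period into non-overlapping 10-minute windows starting at 16:00
2. Count WARNING events in each window
3. Find the window with maximum count
4. Maximum events in a window: 5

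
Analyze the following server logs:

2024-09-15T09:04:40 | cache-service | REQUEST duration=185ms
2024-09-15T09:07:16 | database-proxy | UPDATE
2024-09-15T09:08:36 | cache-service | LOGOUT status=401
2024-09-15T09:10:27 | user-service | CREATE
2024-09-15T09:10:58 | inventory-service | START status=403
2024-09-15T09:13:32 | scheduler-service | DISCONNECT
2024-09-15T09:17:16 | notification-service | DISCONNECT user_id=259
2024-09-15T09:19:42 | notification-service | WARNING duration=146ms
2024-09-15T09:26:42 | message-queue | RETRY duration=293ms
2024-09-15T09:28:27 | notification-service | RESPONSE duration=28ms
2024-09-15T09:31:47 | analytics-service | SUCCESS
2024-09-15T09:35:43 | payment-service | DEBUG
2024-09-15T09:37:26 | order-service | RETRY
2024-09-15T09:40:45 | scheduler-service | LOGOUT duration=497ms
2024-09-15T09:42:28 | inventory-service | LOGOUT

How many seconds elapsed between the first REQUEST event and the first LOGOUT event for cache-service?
236

To find the time between events:

1. Locate the first REQUEST event for cache-service: 2024-09-15T09:04:40
2. Locate the first LOGOUT event for cache-service: 2024-09-15T09:08:36
3. Calculate the difference: 2024-09-15T09:08:36 - 2024-09-15T09:04:40 = 236 seconds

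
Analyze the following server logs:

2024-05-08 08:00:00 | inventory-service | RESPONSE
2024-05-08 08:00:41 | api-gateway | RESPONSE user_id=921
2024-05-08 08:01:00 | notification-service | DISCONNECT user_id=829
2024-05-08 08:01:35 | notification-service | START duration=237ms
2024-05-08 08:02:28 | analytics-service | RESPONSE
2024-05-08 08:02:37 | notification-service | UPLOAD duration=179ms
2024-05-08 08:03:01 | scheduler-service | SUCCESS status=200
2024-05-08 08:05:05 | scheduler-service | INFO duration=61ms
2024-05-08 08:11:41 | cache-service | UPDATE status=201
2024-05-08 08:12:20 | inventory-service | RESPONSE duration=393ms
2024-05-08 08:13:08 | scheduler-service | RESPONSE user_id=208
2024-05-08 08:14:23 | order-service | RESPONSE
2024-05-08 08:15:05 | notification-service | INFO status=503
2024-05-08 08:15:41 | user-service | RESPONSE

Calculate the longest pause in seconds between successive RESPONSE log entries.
592

To find the longest gap:

1. Extract all RESPONSE events in chronological order
2. Calculate time differences between consecutive events
3. Find the maximum difference
4. Longest gap: 592 seconds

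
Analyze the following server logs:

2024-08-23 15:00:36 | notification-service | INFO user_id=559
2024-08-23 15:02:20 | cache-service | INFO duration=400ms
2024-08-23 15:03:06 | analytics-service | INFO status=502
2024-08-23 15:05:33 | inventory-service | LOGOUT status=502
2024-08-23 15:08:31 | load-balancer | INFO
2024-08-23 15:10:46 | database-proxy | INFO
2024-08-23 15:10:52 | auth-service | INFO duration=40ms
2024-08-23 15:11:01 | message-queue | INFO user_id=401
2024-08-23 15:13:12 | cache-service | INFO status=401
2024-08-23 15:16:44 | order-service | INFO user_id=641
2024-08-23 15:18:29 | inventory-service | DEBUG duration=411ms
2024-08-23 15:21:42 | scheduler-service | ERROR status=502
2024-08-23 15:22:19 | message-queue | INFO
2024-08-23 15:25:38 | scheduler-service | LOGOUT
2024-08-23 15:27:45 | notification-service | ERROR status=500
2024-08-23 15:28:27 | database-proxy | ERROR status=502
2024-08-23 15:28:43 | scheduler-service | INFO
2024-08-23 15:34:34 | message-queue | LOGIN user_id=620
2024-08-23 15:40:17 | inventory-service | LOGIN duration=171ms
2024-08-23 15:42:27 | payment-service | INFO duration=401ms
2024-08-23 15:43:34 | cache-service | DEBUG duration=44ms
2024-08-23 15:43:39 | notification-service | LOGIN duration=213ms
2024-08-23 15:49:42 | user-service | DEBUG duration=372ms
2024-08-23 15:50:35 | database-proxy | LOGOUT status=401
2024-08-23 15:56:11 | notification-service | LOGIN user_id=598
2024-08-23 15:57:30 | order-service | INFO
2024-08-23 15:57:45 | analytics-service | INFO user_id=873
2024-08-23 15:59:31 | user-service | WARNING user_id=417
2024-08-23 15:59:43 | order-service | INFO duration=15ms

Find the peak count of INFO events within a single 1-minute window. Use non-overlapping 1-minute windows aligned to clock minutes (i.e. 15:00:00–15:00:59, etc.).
2

To find the burst window:

1. Divide the log period into non-overlapping 1-minute windows starting at 15:00
2. Count INFO events in each window
3. Find the window with maximum count
4. Maximum events in a window: 2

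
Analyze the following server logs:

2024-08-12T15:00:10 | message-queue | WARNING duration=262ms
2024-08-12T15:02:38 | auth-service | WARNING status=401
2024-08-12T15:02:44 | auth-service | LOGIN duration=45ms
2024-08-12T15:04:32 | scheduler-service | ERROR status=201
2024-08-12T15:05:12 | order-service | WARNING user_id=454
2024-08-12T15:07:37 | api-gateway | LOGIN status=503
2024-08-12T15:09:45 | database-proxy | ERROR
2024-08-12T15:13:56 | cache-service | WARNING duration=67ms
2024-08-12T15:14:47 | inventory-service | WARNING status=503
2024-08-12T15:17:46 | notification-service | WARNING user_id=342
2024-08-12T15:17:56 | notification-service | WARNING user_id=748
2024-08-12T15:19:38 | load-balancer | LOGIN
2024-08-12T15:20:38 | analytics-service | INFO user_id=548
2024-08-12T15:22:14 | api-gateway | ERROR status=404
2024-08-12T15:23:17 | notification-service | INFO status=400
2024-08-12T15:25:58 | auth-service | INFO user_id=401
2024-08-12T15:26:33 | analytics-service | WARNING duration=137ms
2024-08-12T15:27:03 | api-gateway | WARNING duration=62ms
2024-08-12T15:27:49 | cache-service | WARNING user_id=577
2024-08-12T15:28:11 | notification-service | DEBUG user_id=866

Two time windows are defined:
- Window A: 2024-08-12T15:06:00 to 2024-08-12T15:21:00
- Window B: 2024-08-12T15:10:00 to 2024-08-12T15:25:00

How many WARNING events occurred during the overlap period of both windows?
4

To find overlap events:

1. Window A: 2024-08-12T15:06:00 to 2024-08-12T15:21:00
2. Window B: 2024-08-12T15:10:00 to 2024-08-12T15:25:00
3. Overlap period: 2024-08-12T15:10:00 to 2024-08-12T15:21:00
4. Count WARNING events in overlap: 4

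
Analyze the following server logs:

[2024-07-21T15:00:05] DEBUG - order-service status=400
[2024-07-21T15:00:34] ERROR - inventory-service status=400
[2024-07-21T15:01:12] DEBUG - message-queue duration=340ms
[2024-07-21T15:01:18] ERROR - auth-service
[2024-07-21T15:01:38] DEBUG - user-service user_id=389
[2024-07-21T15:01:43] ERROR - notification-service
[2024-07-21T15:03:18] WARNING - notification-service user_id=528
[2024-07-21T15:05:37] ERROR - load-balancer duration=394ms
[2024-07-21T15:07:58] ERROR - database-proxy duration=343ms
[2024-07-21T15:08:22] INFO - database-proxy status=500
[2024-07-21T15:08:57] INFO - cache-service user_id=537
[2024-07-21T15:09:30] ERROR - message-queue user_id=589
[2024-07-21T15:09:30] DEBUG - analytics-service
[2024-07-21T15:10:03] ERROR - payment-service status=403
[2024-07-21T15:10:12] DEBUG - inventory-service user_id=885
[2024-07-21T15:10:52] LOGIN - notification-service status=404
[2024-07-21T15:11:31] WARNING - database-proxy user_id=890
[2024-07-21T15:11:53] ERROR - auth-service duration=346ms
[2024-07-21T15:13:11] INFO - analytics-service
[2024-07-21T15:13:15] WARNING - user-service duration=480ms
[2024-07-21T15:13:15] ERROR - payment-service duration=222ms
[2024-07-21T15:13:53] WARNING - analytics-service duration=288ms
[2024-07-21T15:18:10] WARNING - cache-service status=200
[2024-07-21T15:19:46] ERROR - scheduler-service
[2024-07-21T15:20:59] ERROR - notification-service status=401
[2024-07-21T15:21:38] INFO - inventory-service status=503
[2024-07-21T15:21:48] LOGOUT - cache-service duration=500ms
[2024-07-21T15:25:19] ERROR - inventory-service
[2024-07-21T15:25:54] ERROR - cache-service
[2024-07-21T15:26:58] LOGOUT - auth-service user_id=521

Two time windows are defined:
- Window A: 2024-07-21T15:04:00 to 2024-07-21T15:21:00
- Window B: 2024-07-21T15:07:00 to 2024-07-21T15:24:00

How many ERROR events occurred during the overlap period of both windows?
7

To find overlap events:

1. Window A: 2024-07-21T15:04:00 to 2024-07-21T15:21:00
2. Window B: 2024-07-21T15:07:00 to 2024-07-21T15:24:00
3. Overlap period: 2024-07-21T15:07:00 to 2024-07-21T15:21:00
4. Count ERROR events in overlap: 7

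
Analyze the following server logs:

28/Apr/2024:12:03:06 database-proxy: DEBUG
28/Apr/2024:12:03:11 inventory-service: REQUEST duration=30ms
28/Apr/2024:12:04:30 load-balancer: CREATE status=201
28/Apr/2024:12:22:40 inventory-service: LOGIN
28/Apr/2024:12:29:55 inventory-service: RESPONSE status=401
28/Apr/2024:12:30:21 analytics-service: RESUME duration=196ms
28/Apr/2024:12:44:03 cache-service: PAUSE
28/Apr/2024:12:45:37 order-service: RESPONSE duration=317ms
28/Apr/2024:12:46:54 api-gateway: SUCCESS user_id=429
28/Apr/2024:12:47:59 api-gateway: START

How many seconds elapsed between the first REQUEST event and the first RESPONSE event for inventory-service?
1604

To find the time between events:

1. Locate the first REQUEST event for inventory-service: 28/Apr/2024:12:03:11
2. Locate the first RESPONSE event for inventory-service: 28/Apr/2024:12:29:55
3. Calculate the difference: 28/Apr/2024:12:29:55 - 28/Apr/2024:12:03:11 = 1604 seconds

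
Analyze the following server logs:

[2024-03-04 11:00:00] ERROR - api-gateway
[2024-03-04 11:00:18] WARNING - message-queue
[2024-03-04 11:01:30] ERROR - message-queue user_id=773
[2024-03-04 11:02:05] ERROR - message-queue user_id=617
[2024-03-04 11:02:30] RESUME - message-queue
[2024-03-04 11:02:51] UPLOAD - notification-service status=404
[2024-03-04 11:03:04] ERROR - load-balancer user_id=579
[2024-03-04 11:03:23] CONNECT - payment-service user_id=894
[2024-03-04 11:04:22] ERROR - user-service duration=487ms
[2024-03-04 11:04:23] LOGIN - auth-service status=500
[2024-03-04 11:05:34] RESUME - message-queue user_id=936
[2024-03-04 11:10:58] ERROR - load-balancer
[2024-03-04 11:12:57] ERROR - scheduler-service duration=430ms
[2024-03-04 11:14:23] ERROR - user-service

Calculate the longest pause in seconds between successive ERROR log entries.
396

To find the longest gap:

1. Extract all ERROR events in chronological order
2. Calculate time differences between consecutive events
3. Find the maximum difference
4. Longest gap: 396 seconds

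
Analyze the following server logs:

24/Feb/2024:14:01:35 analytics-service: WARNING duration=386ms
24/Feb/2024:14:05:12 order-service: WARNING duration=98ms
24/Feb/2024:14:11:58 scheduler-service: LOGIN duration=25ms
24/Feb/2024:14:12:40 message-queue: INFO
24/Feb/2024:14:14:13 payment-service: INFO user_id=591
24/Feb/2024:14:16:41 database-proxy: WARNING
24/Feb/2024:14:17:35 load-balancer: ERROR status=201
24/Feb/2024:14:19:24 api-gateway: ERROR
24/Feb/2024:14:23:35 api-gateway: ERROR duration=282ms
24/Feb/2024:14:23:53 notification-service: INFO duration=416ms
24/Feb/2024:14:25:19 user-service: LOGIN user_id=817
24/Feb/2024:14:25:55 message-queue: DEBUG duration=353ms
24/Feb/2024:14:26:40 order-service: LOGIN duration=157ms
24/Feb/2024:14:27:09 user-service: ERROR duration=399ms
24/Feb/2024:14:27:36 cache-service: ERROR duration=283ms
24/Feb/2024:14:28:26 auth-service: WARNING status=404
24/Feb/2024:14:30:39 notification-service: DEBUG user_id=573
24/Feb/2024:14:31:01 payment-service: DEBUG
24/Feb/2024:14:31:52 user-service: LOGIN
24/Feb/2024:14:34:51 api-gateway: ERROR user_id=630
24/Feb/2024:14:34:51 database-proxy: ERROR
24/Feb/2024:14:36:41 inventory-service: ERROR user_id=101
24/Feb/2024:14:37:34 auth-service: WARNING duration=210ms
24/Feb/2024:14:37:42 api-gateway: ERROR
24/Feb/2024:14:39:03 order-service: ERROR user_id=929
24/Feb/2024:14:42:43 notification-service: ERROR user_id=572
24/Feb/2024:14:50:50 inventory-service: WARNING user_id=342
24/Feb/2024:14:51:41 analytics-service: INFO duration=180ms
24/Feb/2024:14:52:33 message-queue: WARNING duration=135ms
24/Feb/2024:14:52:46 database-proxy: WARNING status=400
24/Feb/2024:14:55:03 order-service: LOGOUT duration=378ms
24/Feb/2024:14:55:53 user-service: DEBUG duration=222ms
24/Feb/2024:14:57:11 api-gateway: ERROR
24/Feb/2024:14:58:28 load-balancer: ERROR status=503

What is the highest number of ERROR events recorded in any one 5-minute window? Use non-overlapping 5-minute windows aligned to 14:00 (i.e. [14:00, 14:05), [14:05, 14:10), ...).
3

To find the burst window:

1. Divide the log period into non-overlapping 5-minute windows starting at 14:00
2. Count ERROR events in each window
3. Find the window with maximum count
4. Maximum events in a window: 3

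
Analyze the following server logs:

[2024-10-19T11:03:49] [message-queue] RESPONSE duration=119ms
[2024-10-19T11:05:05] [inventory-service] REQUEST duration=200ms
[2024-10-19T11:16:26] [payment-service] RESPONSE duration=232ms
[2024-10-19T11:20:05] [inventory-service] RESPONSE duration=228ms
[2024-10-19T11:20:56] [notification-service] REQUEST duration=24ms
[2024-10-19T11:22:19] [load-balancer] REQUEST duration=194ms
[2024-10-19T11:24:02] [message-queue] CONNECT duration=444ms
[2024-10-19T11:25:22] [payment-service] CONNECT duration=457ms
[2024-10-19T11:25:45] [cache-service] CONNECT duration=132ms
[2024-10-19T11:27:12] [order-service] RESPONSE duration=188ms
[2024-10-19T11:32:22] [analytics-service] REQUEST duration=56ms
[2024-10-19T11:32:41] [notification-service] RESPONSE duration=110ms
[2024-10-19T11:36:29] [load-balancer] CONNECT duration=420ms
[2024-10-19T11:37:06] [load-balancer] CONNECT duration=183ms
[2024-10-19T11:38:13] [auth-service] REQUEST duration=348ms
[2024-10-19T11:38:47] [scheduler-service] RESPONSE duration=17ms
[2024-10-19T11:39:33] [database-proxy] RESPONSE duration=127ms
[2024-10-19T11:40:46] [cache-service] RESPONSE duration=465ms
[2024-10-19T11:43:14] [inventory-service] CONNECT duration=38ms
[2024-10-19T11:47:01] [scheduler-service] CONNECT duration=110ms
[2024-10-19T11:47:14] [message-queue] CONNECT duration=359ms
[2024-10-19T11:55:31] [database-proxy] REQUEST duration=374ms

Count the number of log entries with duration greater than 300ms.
7

To count timeouts:

1. Threshold: 300ms
2. Extract duration from each log entry
3. Count entries where duration > 300
4. Timeout count: 7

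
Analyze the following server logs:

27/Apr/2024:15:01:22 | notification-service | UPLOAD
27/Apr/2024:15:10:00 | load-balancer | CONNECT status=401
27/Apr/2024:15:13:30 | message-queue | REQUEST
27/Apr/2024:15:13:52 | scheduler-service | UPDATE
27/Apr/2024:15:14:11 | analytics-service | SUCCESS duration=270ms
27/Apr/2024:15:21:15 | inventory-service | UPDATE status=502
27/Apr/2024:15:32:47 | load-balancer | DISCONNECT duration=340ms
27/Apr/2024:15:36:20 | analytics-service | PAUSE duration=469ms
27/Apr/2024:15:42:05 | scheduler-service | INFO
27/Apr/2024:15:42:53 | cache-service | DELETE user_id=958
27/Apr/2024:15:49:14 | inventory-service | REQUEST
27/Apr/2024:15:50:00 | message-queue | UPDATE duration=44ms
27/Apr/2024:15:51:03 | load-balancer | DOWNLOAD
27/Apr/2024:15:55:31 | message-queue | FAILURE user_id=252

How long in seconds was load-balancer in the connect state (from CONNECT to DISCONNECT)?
1367

To calculate state duration:

1. Find CONNECT event for load-balancer: 27/Apr/2024:15:10:00
2. Find DISCONNECT event for load-balancer: 27/Apr/2024:15:32:47
3. Calculate duration: 27/Apr/2024:15:32:47 - 27/Apr/2024:15:10:00 = 1367 seconds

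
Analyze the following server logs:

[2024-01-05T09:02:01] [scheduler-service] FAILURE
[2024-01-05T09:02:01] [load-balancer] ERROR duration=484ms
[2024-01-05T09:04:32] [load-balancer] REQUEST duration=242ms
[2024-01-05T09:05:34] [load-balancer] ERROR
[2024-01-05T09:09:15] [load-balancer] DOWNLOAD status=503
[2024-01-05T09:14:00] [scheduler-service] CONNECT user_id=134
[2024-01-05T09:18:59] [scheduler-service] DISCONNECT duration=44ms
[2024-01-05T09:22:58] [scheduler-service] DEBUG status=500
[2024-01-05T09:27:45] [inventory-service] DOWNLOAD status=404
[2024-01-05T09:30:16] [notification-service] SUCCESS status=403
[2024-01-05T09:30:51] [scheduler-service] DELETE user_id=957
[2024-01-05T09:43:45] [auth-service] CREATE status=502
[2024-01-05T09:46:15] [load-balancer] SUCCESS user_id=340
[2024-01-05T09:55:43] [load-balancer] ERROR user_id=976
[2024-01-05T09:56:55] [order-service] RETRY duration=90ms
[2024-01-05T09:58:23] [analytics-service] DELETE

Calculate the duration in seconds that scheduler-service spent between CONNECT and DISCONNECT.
299

To calculate state duration:

1. Find CONNECT event for scheduler-service: 2024-01-05T09:14:00
2. Find DISCONNECT event for scheduler-service: 2024-01-05T09:18:59
3. Calculate duration: 2024-01-05T09:18:59 - 2024-01-05T09:14:00 = 299 seconds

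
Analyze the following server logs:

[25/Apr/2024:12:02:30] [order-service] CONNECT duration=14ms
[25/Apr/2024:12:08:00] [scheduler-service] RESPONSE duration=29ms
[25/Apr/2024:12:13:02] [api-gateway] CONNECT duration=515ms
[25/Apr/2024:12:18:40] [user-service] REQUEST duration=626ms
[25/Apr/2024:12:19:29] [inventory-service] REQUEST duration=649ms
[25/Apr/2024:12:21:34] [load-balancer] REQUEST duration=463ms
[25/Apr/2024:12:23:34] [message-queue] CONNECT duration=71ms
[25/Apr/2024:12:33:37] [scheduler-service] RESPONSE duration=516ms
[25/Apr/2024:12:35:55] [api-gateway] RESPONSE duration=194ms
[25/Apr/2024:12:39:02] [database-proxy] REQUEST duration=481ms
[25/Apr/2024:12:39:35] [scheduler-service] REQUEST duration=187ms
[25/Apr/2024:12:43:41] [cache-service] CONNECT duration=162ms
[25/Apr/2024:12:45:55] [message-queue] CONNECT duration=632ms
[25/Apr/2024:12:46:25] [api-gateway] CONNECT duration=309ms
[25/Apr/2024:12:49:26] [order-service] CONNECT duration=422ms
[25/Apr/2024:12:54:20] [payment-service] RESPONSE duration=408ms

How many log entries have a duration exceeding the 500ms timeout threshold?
5

To count timeouts:

1. Threshold: 500ms
2. Extract duration from each log entry
3. Count entries where duration > 500
4. Timeout count: 5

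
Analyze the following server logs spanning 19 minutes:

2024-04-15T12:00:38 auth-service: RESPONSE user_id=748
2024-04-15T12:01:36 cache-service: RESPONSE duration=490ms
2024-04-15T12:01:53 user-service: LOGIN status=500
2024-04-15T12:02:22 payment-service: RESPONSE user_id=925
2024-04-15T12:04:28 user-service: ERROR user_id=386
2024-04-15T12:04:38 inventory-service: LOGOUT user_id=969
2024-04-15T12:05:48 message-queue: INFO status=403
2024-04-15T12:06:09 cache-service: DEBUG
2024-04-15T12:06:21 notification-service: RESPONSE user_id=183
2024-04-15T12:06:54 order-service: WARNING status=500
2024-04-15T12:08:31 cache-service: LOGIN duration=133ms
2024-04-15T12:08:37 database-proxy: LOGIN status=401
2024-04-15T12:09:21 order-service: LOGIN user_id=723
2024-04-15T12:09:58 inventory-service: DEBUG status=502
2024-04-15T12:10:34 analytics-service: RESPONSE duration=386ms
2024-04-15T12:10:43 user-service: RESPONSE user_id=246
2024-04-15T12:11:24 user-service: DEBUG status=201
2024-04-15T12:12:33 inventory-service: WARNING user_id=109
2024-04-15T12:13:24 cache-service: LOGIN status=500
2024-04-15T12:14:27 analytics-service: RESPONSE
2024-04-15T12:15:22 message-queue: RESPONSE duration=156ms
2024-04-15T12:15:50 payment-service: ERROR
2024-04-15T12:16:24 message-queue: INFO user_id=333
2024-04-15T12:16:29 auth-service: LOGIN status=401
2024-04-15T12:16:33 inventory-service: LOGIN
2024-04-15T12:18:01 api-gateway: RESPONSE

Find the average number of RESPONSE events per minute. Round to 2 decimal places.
0.47

To calculate the rate:

1. Count total RESPONSE events: 9
2. Total time period: 19 minutes
3. Rate = 9 / 19 = 0.47 events per minute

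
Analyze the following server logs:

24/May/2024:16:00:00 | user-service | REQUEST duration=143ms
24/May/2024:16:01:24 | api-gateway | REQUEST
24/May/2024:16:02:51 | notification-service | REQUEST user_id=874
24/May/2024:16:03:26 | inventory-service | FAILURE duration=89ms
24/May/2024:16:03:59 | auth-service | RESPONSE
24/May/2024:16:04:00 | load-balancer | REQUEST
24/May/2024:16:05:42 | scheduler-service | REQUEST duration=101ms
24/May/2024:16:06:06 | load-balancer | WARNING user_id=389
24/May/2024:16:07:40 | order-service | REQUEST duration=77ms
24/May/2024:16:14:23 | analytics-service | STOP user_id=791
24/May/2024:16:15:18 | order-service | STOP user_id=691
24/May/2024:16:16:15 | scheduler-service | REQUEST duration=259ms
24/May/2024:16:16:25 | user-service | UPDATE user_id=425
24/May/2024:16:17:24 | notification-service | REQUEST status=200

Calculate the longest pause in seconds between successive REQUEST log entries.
515

To find the longest gap:

1. Extract all REQUEST events in chronological order
2. Calculate time differences between consecutive events
3. Find the maximum difference
4. Longest gap: 515 seconds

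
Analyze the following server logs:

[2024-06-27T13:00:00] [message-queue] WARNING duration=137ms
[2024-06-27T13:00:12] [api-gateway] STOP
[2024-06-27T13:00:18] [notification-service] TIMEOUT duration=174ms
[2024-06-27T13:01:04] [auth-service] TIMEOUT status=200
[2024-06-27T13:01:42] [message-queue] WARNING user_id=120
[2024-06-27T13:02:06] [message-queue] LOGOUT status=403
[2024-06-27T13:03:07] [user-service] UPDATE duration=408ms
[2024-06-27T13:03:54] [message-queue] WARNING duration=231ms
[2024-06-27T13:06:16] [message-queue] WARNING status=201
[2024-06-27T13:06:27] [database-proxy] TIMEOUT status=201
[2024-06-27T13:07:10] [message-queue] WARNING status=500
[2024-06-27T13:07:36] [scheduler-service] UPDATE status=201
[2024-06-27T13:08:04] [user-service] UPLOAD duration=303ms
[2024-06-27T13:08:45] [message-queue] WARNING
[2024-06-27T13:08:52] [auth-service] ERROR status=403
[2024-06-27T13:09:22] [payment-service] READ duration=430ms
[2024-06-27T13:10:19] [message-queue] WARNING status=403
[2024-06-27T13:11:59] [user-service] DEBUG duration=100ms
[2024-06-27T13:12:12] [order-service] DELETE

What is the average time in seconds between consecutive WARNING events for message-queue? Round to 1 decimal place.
103.2

To calculate average interval:

1. Find all WARNING events for message-queue in order
2. Calculate time gaps between consecutive events
3. Compute mean of gaps: 619 / 6 = 103.2 seconds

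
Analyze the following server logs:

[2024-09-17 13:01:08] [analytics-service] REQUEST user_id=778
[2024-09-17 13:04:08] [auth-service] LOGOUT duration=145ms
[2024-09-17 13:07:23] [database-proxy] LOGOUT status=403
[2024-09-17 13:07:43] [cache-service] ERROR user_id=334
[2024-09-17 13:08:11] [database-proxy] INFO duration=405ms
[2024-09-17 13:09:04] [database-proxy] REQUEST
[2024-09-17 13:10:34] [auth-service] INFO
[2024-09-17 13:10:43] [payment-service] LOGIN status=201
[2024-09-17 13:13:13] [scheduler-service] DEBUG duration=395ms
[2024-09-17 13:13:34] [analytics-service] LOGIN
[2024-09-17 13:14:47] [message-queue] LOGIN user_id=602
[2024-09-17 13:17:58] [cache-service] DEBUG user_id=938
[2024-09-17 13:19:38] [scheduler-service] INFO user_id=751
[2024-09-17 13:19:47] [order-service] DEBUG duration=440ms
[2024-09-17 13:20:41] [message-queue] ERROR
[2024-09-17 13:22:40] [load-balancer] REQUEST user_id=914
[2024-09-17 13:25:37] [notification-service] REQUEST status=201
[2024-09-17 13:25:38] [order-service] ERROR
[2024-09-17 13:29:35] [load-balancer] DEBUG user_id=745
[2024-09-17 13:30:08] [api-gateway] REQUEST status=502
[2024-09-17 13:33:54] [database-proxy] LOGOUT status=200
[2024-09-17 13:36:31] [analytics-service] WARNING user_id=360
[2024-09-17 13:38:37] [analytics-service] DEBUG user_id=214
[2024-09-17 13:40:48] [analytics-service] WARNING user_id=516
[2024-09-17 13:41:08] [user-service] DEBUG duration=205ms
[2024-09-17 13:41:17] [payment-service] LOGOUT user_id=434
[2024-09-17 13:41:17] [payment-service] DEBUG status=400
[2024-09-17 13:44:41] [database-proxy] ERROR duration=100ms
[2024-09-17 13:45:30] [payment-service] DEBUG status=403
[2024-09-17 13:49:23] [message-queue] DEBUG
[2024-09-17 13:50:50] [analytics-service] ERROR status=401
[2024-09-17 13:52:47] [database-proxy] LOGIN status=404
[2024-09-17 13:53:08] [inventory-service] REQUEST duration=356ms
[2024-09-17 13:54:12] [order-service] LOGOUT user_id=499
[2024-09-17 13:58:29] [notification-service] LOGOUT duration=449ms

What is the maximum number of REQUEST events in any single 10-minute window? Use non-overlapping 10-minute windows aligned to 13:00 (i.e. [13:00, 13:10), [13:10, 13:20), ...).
2

To find the burst window:

1. Divide the log period into non-overlapping 10-minute windows starting at 13:00
2. Count REQUEST events in each window
3. Find the window with maximum count
4. Maximum events in a window: 2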